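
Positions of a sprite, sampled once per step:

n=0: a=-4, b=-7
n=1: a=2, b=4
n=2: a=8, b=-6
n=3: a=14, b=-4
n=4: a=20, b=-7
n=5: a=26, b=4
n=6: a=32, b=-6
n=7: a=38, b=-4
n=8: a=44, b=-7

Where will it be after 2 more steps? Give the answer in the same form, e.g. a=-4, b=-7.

a=56, b=-6

The a coordinate changes by +6 each step, so at step 10 it is -4 + 10·(6) = 56.
The b coordinate repeats the cycle [-7, 4, -6, -4] with period 4; step 10 mod 4 = 2, giving -6.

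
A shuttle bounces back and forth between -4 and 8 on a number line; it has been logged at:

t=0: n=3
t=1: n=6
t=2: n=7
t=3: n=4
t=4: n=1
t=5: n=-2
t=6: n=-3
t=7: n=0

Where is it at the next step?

n=3

The value travels 3 per step and bounces off the walls at -4 and 8.
  step 8: 0 → 3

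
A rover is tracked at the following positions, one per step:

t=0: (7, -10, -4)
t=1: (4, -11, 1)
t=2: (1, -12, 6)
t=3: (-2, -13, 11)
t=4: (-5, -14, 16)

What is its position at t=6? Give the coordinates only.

(-11, -16, 26)

The position changes by (-3, -1, +5) every step.
step 5: (-5, -14, 16) + (-3, -1, +5) → (-8, -15, 21)
step 6: (-8, -15, 21) + (-3, -1, +5) → (-11, -16, 26)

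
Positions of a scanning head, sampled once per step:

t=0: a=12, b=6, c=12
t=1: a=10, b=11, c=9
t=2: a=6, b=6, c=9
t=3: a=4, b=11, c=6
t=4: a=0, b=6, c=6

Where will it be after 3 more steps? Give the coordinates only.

a=-8, b=11, c=0

Differencing gives (-2,+5,-3), (-4,-5,+0), (-2,+5,-3), (-4,-5,+0). This is the pattern (-2,+5,-3), (-4,-5,+0) repeated.
step 5: apply (-2,+5,-3) → a=-2, b=11, c=3
step 6: apply (-4,-5,+0) → a=-6, b=6, c=3
step 7: apply (-2,+5,-3) → a=-8, b=11, c=0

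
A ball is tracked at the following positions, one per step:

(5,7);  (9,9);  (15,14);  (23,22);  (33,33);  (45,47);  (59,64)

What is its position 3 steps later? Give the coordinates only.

(113,133)

First differences are (+4,+2), (+6,+5), (+8,+8), (+10,+11), (+12,+14), (+14,+17); their common second difference is (+2,+3) (constant acceleration).
step 7: (59,64) + (+16,+20) → (75,84)
step 8: (75,84) + (+18,+23) → (93,107)
step 9: (93,107) + (+20,+26) → (113,133)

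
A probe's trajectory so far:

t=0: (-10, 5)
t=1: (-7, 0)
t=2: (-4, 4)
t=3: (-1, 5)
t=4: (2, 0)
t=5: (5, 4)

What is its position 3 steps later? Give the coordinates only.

(14, 4)

First: linear, +3 per step → 14 at step 8.
Second: cycles through 5, 0, 4 every 3 steps. Step 8 lands at position 2 of the cycle → 4.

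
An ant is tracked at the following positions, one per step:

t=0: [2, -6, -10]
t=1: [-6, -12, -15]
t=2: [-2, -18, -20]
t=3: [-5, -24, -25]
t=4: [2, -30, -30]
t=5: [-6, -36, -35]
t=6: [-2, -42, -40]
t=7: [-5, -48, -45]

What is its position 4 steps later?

[-5, -72, -65]

The first coordinate repeats the cycle [2, -6, -2, -5] with period 4; step 11 mod 4 = 3, giving -5.
The second coordinate changes by -6 each step, so at step 11 it is -6 + 11·(-6) = -72.
The third coordinate changes by -5 each step, so at step 11 it is -10 + 11·(-5) = -65.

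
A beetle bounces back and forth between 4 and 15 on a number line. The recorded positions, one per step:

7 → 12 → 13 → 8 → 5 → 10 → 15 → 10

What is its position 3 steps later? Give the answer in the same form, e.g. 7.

The value reflects between 4 and 15, moving 5 per step.
  step 8: 10 → 5
  step 9: 5 → 8
  step 10: 8 → 13

13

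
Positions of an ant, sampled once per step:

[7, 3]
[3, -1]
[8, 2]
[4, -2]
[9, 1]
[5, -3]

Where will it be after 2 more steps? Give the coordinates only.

[6, -4]

The moves between consecutive positions are [-4, -4], [+5, +3], [-4, -4], [+5, +3], [-4, -4]; they repeat the 2-cycle [[-4, -4], [+5, +3]].
step 6: apply [+5, +3] → [10, 0]
step 7: apply [-4, -4] → [6, -4]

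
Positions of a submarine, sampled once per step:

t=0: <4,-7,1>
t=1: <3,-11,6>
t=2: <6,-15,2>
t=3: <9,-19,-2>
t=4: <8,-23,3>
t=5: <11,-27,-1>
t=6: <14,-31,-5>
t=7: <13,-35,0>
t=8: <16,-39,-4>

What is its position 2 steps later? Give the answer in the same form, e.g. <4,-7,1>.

Differencing gives <-1,-4,+5>, <+3,-4,-4>, <+3,-4,-4>, <-1,-4,+5>, <+3,-4,-4>, <+3,-4,-4>, <-1,-4,+5>, <+3,-4,-4>. This is the pattern <-1,-4,+5>, <+3,-4,-4>, <+3,-4,-4> repeated.
step 9: apply <+3,-4,-4> → <19,-43,-8>
step 10: apply <-1,-4,+5> → <18,-47,-3>

<18,-47,-3>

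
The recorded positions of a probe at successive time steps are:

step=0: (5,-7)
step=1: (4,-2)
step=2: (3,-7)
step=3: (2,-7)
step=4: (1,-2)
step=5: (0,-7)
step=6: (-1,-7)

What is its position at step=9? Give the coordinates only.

The first coordinate changes by -1 each step, so at step 9 it is 5 + 9·(-1) = -4.
The second coordinate repeats the cycle [-7, -2, -7] with period 3; step 9 mod 3 = 0, giving -7.

(-4,-7)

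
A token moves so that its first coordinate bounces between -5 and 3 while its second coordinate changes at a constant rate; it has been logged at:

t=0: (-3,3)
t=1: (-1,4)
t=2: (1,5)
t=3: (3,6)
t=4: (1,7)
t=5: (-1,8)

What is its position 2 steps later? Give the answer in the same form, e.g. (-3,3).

(-5,10)

The first coordinate travels 2 per step and bounces off the walls at -5 and 3.
  step 6: -1 → -3
  step 7: -3 → -5
The second coordinate changes by +1 each step: at step 7 it is 10.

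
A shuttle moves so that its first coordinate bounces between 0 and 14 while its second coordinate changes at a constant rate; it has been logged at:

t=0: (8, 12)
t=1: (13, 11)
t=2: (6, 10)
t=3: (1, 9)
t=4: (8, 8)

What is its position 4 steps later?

The first coordinate travels 7 per step and bounces off the walls at 0 and 14.
  step 5: 8 → 13
  step 6: 13 → 6
  step 7: 6 → 1
  step 8: 1 → 8
The second coordinate changes by -1 each step: at step 8 it is 4.

(8, 4)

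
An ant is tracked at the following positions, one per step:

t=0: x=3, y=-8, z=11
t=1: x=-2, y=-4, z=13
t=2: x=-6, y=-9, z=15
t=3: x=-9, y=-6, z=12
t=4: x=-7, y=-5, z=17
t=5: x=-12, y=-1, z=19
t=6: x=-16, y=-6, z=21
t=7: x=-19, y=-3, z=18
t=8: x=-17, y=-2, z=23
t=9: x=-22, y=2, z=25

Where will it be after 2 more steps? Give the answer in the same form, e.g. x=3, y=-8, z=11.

Differencing gives (-5,+4,+2), (-4,-5,+2), (-3,+3,-3), (+2,+1,+5), (-5,+4,+2), (-4,-5,+2), (-3,+3,-3), (+2,+1,+5), (-5,+4,+2). This is the pattern (-5,+4,+2), (-4,-5,+2), (-3,+3,-3), (+2,+1,+5) repeated.
step 10: apply (-4,-5,+2) → x=-26, y=-3, z=27
step 11: apply (-3,+3,-3) → x=-29, y=0, z=24

x=-29, y=0, z=24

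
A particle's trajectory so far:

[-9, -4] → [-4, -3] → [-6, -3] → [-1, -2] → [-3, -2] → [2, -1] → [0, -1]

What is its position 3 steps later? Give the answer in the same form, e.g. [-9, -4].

The moves between consecutive positions are [+5, +1], [-2, +0], [+5, +1], [-2, +0], [+5, +1], [-2, +0]; they repeat the 2-cycle [[+5, +1], [-2, +0]].
step 7: apply [+5, +1] → [5, 0]
step 8: apply [-2, +0] → [3, 0]
step 9: apply [+5, +1] → [8, 1]

[8, 1]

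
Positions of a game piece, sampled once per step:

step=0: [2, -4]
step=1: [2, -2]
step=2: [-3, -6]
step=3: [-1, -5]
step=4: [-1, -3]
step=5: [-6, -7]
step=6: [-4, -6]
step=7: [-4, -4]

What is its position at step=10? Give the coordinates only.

[-7, -5]

Differencing gives [+0, +2], [-5, -4], [+2, +1], [+0, +2], [-5, -4], [+2, +1], [+0, +2]. This is the pattern [+0, +2], [-5, -4], [+2, +1] repeated.
step 8: apply [-5, -4] → [-9, -8]
step 9: apply [+2, +1] → [-7, -7]
step 10: apply [+0, +2] → [-7, -5]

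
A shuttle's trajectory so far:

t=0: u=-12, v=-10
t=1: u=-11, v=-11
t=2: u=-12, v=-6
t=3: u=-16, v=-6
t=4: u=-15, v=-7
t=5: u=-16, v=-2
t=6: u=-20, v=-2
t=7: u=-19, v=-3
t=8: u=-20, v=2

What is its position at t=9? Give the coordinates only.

Differencing gives (+1, -1), (-1, +5), (-4, +0), (+1, -1), (-1, +5), (-4, +0), (+1, -1), (-1, +5). This is the pattern (+1, -1), (-1, +5), (-4, +0) repeated.
step 9: apply (-4, +0) → u=-24, v=2

u=-24, v=2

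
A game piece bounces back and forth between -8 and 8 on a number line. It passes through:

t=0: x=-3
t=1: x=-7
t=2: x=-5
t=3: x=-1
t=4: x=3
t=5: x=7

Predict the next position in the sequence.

x=5

The value reflects between -8 and 8, moving 4 per step.
  step 6: 7 → 5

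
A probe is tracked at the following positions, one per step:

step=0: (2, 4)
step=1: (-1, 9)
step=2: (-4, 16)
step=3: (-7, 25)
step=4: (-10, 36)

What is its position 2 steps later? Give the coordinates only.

(-16, 64)

First differences are (-3, +5), (-3, +7), (-3, +9), (-3, +11); their common second difference is (+0, +2) (constant acceleration).
step 5: (-10, 36) + (-3, +13) → (-13, 49)
step 6: (-13, 49) + (-3, +15) → (-16, 64)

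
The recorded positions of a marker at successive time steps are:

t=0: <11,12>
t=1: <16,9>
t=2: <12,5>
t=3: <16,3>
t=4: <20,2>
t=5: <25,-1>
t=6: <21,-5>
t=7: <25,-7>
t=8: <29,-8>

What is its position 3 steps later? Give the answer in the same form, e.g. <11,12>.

Differencing gives <+5,-3>, <-4,-4>, <+4,-2>, <+4,-1>, <+5,-3>, <-4,-4>, <+4,-2>, <+4,-1>. This is the pattern <+5,-3>, <-4,-4>, <+4,-2>, <+4,-1> repeated.
step 9: apply <+5,-3> → <34,-11>
step 10: apply <-4,-4> → <30,-15>
step 11: apply <+4,-2> → <34,-17>

<34,-17>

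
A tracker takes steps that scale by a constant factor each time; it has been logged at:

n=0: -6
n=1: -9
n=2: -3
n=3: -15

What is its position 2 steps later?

Step-to-step displacements: -3, +6, -12; each is -2× the previous.
step 4: -15 + 24 → 9
step 5: 9 − 48 → -39

-39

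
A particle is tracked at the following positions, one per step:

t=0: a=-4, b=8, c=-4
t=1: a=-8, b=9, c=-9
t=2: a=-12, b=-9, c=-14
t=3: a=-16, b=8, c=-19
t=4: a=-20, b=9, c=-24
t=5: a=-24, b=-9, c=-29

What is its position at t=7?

a=-32, b=9, c=-39

A: linear, -4 per step → -32 at step 7.
B: cycles through 8, 9, -9 every 3 steps. Step 7 lands at position 1 of the cycle → 9.
C: linear, -5 per step → -39 at step 7.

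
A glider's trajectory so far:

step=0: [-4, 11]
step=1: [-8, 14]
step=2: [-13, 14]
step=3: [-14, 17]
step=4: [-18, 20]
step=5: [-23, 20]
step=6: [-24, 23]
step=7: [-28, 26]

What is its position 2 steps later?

Step-to-step displacements: [-4, +3], [-5, +0], [-1, +3], [-4, +3], [-5, +0], [-1, +3], [-4, +3] — a repeating cycle of length 3.
step 8: apply [-5, +0] → [-33, 26]
step 9: apply [-1, +3] → [-34, 29]

[-34, 29]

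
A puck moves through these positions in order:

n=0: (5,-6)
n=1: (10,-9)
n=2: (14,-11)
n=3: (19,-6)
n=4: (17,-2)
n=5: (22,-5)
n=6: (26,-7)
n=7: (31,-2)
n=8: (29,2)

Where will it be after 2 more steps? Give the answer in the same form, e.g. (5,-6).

The moves between consecutive positions are (+5,-3), (+4,-2), (+5,+5), (-2,+4), (+5,-3), (+4,-2), (+5,+5), (-2,+4); they repeat the 4-cycle [(+5,-3), (+4,-2), (+5,+5), (-2,+4)].
step 9: apply (+5,-3) → (34,-1)
step 10: apply (+4,-2) → (38,-3)

(38,-3)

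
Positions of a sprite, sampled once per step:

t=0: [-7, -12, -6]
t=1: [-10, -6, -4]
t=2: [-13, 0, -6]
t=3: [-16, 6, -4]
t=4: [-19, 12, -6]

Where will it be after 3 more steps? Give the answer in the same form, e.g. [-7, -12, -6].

First: linear, -3 per step → -28 at step 7.
Second: linear, +6 per step → 30 at step 7.
Third: cycles through -6, -4 every 2 steps. Step 7 lands at position 1 of the cycle → -4.

[-28, 30, -4]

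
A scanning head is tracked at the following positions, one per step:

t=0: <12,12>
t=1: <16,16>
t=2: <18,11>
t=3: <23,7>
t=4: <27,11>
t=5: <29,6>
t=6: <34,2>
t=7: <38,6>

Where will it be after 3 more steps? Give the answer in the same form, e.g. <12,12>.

Step-to-step displacements: <+4,+4>, <+2,-5>, <+5,-4>, <+4,+4>, <+2,-5>, <+5,-4>, <+4,+4> — a repeating cycle of length 3.
step 8: apply <+2,-5> → <40,1>
step 9: apply <+5,-4> → <45,-3>
step 10: apply <+4,+4> → <49,1>

<49,1>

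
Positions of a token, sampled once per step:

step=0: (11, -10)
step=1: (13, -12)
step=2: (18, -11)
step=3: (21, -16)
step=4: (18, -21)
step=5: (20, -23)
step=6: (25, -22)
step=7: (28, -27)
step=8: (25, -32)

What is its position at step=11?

The moves between consecutive positions are (+2, -2), (+5, +1), (+3, -5), (-3, -5), (+2, -2), (+5, +1), (+3, -5), (-3, -5); they repeat the 4-cycle [(+2, -2), (+5, +1), (+3, -5), (-3, -5)].
step 9: apply (+2, -2) → (27, -34)
step 10: apply (+5, +1) → (32, -33)
step 11: apply (+3, -5) → (35, -38)

(35, -38)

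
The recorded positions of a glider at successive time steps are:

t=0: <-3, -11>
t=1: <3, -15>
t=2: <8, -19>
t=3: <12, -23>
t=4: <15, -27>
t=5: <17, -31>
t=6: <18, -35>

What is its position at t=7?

Successive displacements: <+6, -4>, <+5, -4>, <+4, -4>, <+3, -4>, <+2, -4>, <+1, -4> — each changes by <-1, +0>.
step 7: <18, -35> + <+0, -4> → <18, -39>

<18, -39>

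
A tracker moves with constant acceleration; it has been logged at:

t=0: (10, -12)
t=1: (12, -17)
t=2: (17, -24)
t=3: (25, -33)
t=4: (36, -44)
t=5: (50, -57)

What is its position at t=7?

Taking differences between consecutive positions: (+2, -5), (+5, -7), (+8, -9), (+11, -11), (+14, -13). These grow by (+3, -2) each step.
step 6: (50, -57) + (+17, -15) → (67, -72)
step 7: (67, -72) + (+20, -17) → (87, -89)

(87, -89)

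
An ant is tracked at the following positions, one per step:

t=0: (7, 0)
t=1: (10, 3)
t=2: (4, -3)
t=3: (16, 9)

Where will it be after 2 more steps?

Step-to-step displacements: (+3, +3), (-6, -6), (+12, +12); each is -2× the previous.
step 4: (16, 9) + (-24, -24) → (-8, -15)
step 5: (-8, -15) + (+48, +48) → (40, 33)

(40, 33)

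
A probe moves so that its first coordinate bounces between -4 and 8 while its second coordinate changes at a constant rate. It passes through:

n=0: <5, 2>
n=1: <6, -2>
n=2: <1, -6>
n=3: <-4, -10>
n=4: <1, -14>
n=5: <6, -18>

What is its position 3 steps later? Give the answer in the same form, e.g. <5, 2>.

The first coordinate travels 5 per step and bounces off the walls at -4 and 8.
  step 6: 6 → 5
  step 7: 5 → 0
  step 8: 0 → -3
The second coordinate changes by -4 each step: at step 8 it is -30.

<-3, -30>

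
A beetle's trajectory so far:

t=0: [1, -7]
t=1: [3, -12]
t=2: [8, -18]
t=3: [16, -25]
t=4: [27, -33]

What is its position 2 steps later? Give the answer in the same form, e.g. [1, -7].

Taking differences between consecutive positions: [+2, -5], [+5, -6], [+8, -7], [+11, -8]. These grow by [+3, -1] each step.
step 5: [27, -33] + [+14, -9] → [41, -42]
step 6: [41, -42] + [+17, -10] → [58, -52]

[58, -52]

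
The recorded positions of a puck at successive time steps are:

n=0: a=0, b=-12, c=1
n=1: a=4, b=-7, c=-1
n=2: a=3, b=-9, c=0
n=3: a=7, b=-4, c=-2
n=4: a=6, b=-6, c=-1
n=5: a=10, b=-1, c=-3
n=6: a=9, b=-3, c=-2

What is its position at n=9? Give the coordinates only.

The moves between consecutive positions are (+4, +5, -2), (-1, -2, +1), (+4, +5, -2), (-1, -2, +1), (+4, +5, -2), (-1, -2, +1); they repeat the 2-cycle [(+4, +5, -2), (-1, -2, +1)].
step 7: apply (+4, +5, -2) → a=13, b=2, c=-4
step 8: apply (-1, -2, +1) → a=12, b=0, c=-3
step 9: apply (+4, +5, -2) → a=16, b=5, c=-5

a=16, b=5, c=-5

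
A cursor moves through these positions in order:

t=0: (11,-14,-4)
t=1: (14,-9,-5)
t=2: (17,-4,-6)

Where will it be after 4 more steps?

Constant displacement of (+3,+5,-1) per step.
step 3: (17,-4,-6) + (+3,+5,-1) → (20,1,-7)
step 4: (20,1,-7) + (+3,+5,-1) → (23,6,-8)
step 5: (23,6,-8) + (+3,+5,-1) → (26,11,-9)
step 6: (26,11,-9) + (+3,+5,-1) → (29,16,-10)

(29,16,-10)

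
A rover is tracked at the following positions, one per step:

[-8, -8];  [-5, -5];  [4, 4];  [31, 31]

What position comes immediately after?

[112, 112]

Step-to-step displacements: [+3, +3], [+9, +9], [+27, +27]; each is 3× the previous.
step 4: [31, 31] + [+81, +81] → [112, 112]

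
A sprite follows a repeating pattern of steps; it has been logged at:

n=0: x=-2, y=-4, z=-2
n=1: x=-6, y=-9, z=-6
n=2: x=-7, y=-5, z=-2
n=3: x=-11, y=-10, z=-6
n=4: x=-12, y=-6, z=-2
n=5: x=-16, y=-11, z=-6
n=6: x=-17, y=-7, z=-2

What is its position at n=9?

The moves between consecutive positions are (-4, -5, -4), (-1, +4, +4), (-4, -5, -4), (-1, +4, +4), (-4, -5, -4), (-1, +4, +4); they repeat the 2-cycle [(-4, -5, -4), (-1, +4, +4)].
step 7: apply (-4, -5, -4) → x=-21, y=-12, z=-6
step 8: apply (-1, +4, +4) → x=-22, y=-8, z=-2
step 9: apply (-4, -5, -4) → x=-26, y=-13, z=-6

x=-26, y=-13, z=-6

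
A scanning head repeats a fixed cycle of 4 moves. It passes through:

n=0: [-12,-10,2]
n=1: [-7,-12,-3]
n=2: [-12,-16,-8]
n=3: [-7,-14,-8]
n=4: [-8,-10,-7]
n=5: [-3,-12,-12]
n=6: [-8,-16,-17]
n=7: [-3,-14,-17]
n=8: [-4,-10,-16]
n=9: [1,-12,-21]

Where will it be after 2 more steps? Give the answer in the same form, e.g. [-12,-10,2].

[1,-14,-26]

Step-to-step displacements: [+5,-2,-5], [-5,-4,-5], [+5,+2,+0], [-1,+4,+1], [+5,-2,-5], [-5,-4,-5], [+5,+2,+0], [-1,+4,+1], [+5,-2,-5] — a repeating cycle of length 4.
step 10: apply [-5,-4,-5] → [-4,-16,-26]
step 11: apply [+5,+2,+0] → [1,-14,-26]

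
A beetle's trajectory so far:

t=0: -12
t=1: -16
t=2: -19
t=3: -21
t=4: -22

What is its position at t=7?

Successive displacements: -4, -3, -2, -1 — each changes by +1.
step 5: -22 + 0 → -22
step 6: -22 + 1 → -21
step 7: -21 + 2 → -19

-19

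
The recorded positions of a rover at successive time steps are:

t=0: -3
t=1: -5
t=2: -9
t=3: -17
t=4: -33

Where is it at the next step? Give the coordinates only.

Step-to-step displacements: -2, -4, -8, -16; each is 2× the previous.
step 5: -33 − 32 → -65

-65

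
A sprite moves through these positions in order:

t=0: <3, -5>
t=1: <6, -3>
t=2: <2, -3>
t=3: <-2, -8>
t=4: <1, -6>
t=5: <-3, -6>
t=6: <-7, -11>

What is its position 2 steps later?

The moves between consecutive positions are <+3, +2>, <-4, +0>, <-4, -5>, <+3, +2>, <-4, +0>, <-4, -5>; they repeat the 3-cycle [<+3, +2>, <-4, +0>, <-4, -5>].
step 7: apply <+3, +2> → <-4, -9>
step 8: apply <-4, +0> → <-8, -9>

<-8, -9>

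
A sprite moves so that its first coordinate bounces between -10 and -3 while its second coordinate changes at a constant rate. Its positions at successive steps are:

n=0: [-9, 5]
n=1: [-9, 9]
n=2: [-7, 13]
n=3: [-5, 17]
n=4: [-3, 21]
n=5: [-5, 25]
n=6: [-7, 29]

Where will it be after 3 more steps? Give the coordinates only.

[-7, 41]

The first coordinate travels 2 per step and bounces off the walls at -10 and -3.
  step 7: -7 → -9
  step 8: -9 → -9
  step 9: -9 → -7
The second coordinate changes by +4 each step: at step 9 it is 41.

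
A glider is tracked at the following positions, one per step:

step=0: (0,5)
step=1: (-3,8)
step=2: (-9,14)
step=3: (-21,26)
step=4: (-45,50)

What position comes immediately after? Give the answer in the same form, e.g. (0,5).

(-93,98)

Consecutive displacements (-3,+3), (-6,+6), (-12,+12), (-24,+24) scale by a factor of 2 each step.
step 5: (-45,50) + (-48,+48) → (-93,98)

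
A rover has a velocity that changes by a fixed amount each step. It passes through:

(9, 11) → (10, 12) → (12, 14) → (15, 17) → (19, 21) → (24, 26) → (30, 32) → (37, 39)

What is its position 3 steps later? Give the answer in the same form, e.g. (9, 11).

(64, 66)

Taking differences between consecutive positions: (+1, +1), (+2, +2), (+3, +3), (+4, +4), (+5, +5), (+6, +6), (+7, +7). These grow by (+1, +1) each step.
step 8: (37, 39) + (+8, +8) → (45, 47)
step 9: (45, 47) + (+9, +9) → (54, 56)
step 10: (54, 56) + (+10, +10) → (64, 66)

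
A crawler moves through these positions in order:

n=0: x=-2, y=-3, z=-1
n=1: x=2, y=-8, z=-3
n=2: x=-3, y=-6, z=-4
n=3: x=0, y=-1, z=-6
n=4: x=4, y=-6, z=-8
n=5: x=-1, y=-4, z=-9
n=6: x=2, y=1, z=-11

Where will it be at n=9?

x=4, y=3, z=-16

The moves between consecutive positions are (+4,-5,-2), (-5,+2,-1), (+3,+5,-2), (+4,-5,-2), (-5,+2,-1), (+3,+5,-2); they repeat the 3-cycle [(+4,-5,-2), (-5,+2,-1), (+3,+5,-2)].
step 7: apply (+4,-5,-2) → x=6, y=-4, z=-13
step 8: apply (-5,+2,-1) → x=1, y=-2, z=-14
step 9: apply (+3,+5,-2) → x=4, y=3, z=-16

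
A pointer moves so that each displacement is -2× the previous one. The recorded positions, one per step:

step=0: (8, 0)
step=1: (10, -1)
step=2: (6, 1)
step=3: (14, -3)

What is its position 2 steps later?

Consecutive displacements (+2, -1), (-4, +2), (+8, -4) scale by a factor of -2 each step.
step 4: (14, -3) + (-16, +8) → (-2, 5)
step 5: (-2, 5) + (+32, -16) → (30, -11)

(30, -11)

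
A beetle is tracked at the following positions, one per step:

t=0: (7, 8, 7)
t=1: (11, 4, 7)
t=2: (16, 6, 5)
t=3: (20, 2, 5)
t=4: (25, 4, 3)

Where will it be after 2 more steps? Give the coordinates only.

(34, 2, 1)

The moves between consecutive positions are (+4, -4, +0), (+5, +2, -2), (+4, -4, +0), (+5, +2, -2); they repeat the 2-cycle [(+4, -4, +0), (+5, +2, -2)].
step 5: apply (+4, -4, +0) → (29, 0, 3)
step 6: apply (+5, +2, -2) → (34, 2, 1)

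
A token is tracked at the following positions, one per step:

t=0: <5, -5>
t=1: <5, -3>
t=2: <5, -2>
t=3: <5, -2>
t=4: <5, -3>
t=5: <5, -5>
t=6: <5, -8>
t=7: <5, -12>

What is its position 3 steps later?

<5, -30>

First differences are <+0, +2>, <+0, +1>, <+0, +0>, <+0, -1>, <+0, -2>, <+0, -3>, <+0, -4>; their common second difference is <+0, -1> (constant acceleration).
step 8: <5, -12> + <+0, -5> → <5, -17>
step 9: <5, -17> + <+0, -6> → <5, -23>
step 10: <5, -23> + <+0, -7> → <5, -30>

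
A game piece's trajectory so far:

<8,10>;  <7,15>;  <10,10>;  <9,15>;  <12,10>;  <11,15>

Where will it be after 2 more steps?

The moves between consecutive positions are <-1,+5>, <+3,-5>, <-1,+5>, <+3,-5>, <-1,+5>; they repeat the 2-cycle [<-1,+5>, <+3,-5>].
step 6: apply <+3,-5> → <14,10>
step 7: apply <-1,+5> → <13,15>

<13,15>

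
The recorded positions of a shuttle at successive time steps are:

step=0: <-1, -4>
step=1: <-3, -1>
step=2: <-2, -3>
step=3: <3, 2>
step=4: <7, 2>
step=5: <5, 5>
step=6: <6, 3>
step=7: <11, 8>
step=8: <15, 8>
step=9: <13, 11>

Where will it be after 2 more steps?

<19, 14>

The moves between consecutive positions are <-2, +3>, <+1, -2>, <+5, +5>, <+4, +0>, <-2, +3>, <+1, -2>, <+5, +5>, <+4, +0>, <-2, +3>; they repeat the 4-cycle [<-2, +3>, <+1, -2>, <+5, +5>, <+4, +0>].
step 10: apply <+1, -2> → <14, 9>
step 11: apply <+5, +5> → <19, 14>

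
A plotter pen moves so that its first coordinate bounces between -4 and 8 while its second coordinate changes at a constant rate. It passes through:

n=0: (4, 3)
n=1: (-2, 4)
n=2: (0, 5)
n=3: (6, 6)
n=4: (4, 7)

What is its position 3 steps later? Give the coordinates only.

The first coordinate travels 6 per step and bounces off the walls at -4 and 8.
  step 5: 4 → -2
  step 6: -2 → 0
  step 7: 0 → 6
The second coordinate changes by +1 each step: at step 7 it is 10.

(6, 10)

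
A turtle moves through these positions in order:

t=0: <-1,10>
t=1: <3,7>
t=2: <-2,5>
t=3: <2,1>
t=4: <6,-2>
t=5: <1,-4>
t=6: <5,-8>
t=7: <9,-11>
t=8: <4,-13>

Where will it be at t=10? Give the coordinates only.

Differencing gives <+4,-3>, <-5,-2>, <+4,-4>, <+4,-3>, <-5,-2>, <+4,-4>, <+4,-3>, <-5,-2>. This is the pattern <+4,-3>, <-5,-2>, <+4,-4> repeated.
step 9: apply <+4,-4> → <8,-17>
step 10: apply <+4,-3> → <12,-20>

<12,-20>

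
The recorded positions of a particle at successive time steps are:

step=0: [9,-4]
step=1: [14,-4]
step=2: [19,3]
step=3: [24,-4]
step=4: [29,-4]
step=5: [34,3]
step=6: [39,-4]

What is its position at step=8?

[49,3]

The first coordinate changes by +5 each step, so at step 8 it is 9 + 8·(5) = 49.
The second coordinate repeats the cycle [-4, -4, 3] with period 3; step 8 mod 3 = 2, giving 3.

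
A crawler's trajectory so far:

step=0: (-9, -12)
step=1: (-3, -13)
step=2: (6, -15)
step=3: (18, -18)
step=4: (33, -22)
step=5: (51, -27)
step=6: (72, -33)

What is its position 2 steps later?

Taking differences between consecutive positions: (+6, -1), (+9, -2), (+12, -3), (+15, -4), (+18, -5), (+21, -6). These grow by (+3, -1) each step.
step 7: (72, -33) + (+24, -7) → (96, -40)
step 8: (96, -40) + (+27, -8) → (123, -48)

(123, -48)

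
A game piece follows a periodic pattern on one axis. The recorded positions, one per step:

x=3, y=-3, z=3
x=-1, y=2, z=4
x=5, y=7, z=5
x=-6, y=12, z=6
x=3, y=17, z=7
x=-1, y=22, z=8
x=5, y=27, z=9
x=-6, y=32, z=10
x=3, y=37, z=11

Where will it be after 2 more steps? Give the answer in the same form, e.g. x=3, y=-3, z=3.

x=5, y=47, z=13

X: cycles through 3, -1, 5, -6 every 4 steps. Step 10 lands at position 2 of the cycle → 5.
Y: linear, +5 per step → 47 at step 10.
Z: linear, +1 per step → 13 at step 10.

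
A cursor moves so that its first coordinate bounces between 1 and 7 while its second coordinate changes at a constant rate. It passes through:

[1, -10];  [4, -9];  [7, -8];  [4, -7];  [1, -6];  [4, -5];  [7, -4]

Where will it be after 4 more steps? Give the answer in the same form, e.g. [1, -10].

The first coordinate reflects between 1 and 7, moving 3 per step.
  step 7: 7 → 4
  step 8: 4 → 1
  step 9: 1 → 4
  step 10: 4 → 7
The second coordinate changes by +1 each step: at step 10 it is 0.

[7, 0]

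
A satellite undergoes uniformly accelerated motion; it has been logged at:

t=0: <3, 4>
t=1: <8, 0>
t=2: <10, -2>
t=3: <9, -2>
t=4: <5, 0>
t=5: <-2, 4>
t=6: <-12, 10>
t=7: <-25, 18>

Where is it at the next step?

Taking differences between consecutive positions: <+5, -4>, <+2, -2>, <-1, +0>, <-4, +2>, <-7, +4>, <-10, +6>, <-13, +8>. These grow by <-3, +2> each step.
step 8: <-25, 18> + <-16, +10> → <-41, 28>

<-41, 28>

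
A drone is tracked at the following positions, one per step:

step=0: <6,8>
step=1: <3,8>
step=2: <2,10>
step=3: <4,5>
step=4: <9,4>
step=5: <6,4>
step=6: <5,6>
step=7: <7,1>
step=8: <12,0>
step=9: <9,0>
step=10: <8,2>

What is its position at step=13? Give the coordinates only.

Step-to-step displacements: <-3,+0>, <-1,+2>, <+2,-5>, <+5,-1>, <-3,+0>, <-1,+2>, <+2,-5>, <+5,-1>, <-3,+0>, <-1,+2> — a repeating cycle of length 4.
step 11: apply <+2,-5> → <10,-3>
step 12: apply <+5,-1> → <15,-4>
step 13: apply <-3,+0> → <12,-4>

<12,-4>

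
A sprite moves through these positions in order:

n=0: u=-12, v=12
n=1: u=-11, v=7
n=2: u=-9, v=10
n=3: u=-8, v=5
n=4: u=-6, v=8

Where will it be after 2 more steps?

The moves between consecutive positions are (+1,-5), (+2,+3), (+1,-5), (+2,+3); they repeat the 2-cycle [(+1,-5), (+2,+3)].
step 5: apply (+1,-5) → u=-5, v=3
step 6: apply (+2,+3) → u=-3, v=6

u=-3, v=6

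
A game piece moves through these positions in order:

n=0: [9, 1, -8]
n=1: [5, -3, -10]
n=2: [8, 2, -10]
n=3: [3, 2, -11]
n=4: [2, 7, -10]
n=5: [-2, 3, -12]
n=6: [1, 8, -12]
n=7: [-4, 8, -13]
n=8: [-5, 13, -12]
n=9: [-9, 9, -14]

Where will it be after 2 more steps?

Differencing gives [-4, -4, -2], [+3, +5, +0], [-5, +0, -1], [-1, +5, +1], [-4, -4, -2], [+3, +5, +0], [-5, +0, -1], [-1, +5, +1], [-4, -4, -2]. This is the pattern [-4, -4, -2], [+3, +5, +0], [-5, +0, -1], [-1, +5, +1] repeated.
step 10: apply [+3, +5, +0] → [-6, 14, -14]
step 11: apply [-5, +0, -1] → [-11, 14, -15]

[-11, 14, -15]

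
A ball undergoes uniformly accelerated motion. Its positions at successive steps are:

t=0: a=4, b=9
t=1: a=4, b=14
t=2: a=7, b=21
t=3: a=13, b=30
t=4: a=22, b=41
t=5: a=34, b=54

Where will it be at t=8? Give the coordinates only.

a=88, b=105

First differences are (+0, +5), (+3, +7), (+6, +9), (+9, +11), (+12, +13); their common second difference is (+3, +2) (constant acceleration).
step 6: a=34, b=54 + (+15, +15) → a=49, b=69
step 7: a=49, b=69 + (+18, +17) → a=67, b=86
step 8: a=67, b=86 + (+21, +19) → a=88, b=105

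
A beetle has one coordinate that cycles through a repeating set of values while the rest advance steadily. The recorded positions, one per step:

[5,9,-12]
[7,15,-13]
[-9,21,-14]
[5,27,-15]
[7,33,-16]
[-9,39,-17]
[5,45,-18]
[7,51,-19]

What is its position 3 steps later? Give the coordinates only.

[7,69,-22]

First: cycles through 5, 7, -9 every 3 steps. Step 10 lands at position 1 of the cycle → 7.
Second: linear, +6 per step → 69 at step 10.
Third: linear, -1 per step → -22 at step 10.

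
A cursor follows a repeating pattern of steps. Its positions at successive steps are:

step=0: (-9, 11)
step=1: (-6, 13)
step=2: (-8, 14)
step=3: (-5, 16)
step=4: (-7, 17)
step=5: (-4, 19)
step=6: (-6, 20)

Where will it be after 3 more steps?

(-2, 25)

Differencing gives (+3, +2), (-2, +1), (+3, +2), (-2, +1), (+3, +2), (-2, +1). This is the pattern (+3, +2), (-2, +1) repeated.
step 7: apply (+3, +2) → (-3, 22)
step 8: apply (-2, +1) → (-5, 23)
step 9: apply (+3, +2) → (-2, 25)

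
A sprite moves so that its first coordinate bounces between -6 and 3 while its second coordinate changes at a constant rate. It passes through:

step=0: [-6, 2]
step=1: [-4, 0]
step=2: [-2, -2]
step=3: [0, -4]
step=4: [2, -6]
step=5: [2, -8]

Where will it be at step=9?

The first coordinate reflects between -6 and 3, moving 2 per step.
  step 6: 2 → 0
  step 7: 0 → -2
  step 8: -2 → -4
  step 9: -4 → -6
The second coordinate changes by -2 each step: at step 9 it is -16.

[-6, -16]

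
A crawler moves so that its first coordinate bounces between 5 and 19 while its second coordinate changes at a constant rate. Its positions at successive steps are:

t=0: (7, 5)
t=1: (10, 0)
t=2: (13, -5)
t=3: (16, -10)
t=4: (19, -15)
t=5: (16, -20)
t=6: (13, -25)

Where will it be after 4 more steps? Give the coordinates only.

(9, -45)

The first coordinate travels 3 per step and bounces off the walls at 5 and 19.
  step 7: 13 → 10
  step 8: 10 → 7
  step 9: 7 → 6
  step 10: 6 → 9
The second coordinate changes by -5 each step: at step 10 it is -45.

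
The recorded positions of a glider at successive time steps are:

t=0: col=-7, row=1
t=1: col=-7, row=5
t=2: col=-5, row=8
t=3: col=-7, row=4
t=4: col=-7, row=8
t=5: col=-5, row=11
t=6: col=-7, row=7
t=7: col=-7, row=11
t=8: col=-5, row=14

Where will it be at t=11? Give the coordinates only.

Step-to-step displacements: (+0,+4), (+2,+3), (-2,-4), (+0,+4), (+2,+3), (-2,-4), (+0,+4), (+2,+3) — a repeating cycle of length 3.
step 9: apply (-2,-4) → col=-7, row=10
step 10: apply (+0,+4) → col=-7, row=14
step 11: apply (+2,+3) → col=-5, row=17

col=-5, row=17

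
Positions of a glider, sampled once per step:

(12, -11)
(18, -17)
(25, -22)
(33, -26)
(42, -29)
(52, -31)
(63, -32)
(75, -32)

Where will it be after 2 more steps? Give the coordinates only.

(102, -29)

Successive displacements: (+6, -6), (+7, -5), (+8, -4), (+9, -3), (+10, -2), (+11, -1), (+12, +0) — each changes by (+1, +1).
step 8: (75, -32) + (+13, +1) → (88, -31)
step 9: (88, -31) + (+14, +2) → (102, -29)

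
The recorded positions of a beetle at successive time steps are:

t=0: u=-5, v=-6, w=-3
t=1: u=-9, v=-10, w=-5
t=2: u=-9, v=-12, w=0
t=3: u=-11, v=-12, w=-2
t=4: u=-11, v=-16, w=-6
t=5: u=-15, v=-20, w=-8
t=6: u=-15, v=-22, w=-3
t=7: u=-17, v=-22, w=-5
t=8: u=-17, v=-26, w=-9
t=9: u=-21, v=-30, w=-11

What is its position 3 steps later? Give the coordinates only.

u=-23, v=-36, w=-12

The moves between consecutive positions are (-4,-4,-2), (+0,-2,+5), (-2,+0,-2), (+0,-4,-4), (-4,-4,-2), (+0,-2,+5), (-2,+0,-2), (+0,-4,-4), (-4,-4,-2); they repeat the 4-cycle [(-4,-4,-2), (+0,-2,+5), (-2,+0,-2), (+0,-4,-4)].
step 10: apply (+0,-2,+5) → u=-21, v=-32, w=-6
step 11: apply (-2,+0,-2) → u=-23, v=-32, w=-8
step 12: apply (+0,-4,-4) → u=-23, v=-36, w=-12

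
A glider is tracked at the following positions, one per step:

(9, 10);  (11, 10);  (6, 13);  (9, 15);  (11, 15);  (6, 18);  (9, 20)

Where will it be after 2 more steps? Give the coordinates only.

Differencing gives (+2, +0), (-5, +3), (+3, +2), (+2, +0), (-5, +3), (+3, +2). This is the pattern (+2, +0), (-5, +3), (+3, +2) repeated.
step 7: apply (+2, +0) → (11, 20)
step 8: apply (-5, +3) → (6, 23)

(6, 23)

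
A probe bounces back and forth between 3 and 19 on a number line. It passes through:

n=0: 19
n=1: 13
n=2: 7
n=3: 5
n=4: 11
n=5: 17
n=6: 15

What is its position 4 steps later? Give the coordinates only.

15

The value travels 6 per step and bounces off the walls at 3 and 19.
  step 7: 15 → 9
  step 8: 9 → 3
  step 9: 3 → 9
  step 10: 9 → 15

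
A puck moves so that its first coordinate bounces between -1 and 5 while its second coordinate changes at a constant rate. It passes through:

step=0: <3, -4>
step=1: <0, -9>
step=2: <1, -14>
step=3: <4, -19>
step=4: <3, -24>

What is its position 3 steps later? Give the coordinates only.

<4, -39>

The first coordinate travels 3 per step and bounces off the walls at -1 and 5.
  step 5: 3 → 0
  step 6: 0 → 1
  step 7: 1 → 4
The second coordinate changes by -5 each step: at step 7 it is -39.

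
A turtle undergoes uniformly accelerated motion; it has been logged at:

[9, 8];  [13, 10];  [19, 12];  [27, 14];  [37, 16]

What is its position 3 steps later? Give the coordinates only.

Taking differences between consecutive positions: [+4, +2], [+6, +2], [+8, +2], [+10, +2]. These grow by [+2, +0] each step.
step 5: [37, 16] + [+12, +2] → [49, 18]
step 6: [49, 18] + [+14, +2] → [63, 20]
step 7: [63, 20] + [+16, +2] → [79, 22]

[79, 22]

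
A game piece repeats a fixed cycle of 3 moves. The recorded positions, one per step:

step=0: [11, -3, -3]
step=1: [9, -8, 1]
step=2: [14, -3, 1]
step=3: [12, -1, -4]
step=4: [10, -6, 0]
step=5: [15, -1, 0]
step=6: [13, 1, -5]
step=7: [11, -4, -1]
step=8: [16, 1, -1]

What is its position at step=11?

The moves between consecutive positions are [-2, -5, +4], [+5, +5, +0], [-2, +2, -5], [-2, -5, +4], [+5, +5, +0], [-2, +2, -5], [-2, -5, +4], [+5, +5, +0]; they repeat the 3-cycle [[-2, -5, +4], [+5, +5, +0], [-2, +2, -5]].
step 9: apply [-2, +2, -5] → [14, 3, -6]
step 10: apply [-2, -5, +4] → [12, -2, -2]
step 11: apply [+5, +5, +0] → [17, 3, -2]

[17, 3, -2]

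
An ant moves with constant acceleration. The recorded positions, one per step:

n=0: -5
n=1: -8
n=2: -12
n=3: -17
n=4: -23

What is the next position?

-30

First differences are -3, -4, -5, -6; their common second difference is -1 (constant acceleration).
step 5: -23 − 7 → -30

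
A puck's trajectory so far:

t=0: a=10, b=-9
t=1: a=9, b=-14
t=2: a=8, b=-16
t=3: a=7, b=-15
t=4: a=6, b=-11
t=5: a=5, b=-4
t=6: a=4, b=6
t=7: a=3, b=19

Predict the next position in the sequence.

a=2, b=35

First differences are (-1, -5), (-1, -2), (-1, +1), (-1, +4), (-1, +7), (-1, +10), (-1, +13); their common second difference is (+0, +3) (constant acceleration).
step 8: a=3, b=19 + (-1, +16) → a=2, b=35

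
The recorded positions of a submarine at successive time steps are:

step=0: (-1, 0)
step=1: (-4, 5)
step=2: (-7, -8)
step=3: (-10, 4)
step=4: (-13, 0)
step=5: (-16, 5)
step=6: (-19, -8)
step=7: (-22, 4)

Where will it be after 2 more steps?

The first coordinate changes by -3 each step, so at step 9 it is -1 + 9·(-3) = -28.
The second coordinate repeats the cycle [0, 5, -8, 4] with period 4; step 9 mod 4 = 1, giving 5.

(-28, 5)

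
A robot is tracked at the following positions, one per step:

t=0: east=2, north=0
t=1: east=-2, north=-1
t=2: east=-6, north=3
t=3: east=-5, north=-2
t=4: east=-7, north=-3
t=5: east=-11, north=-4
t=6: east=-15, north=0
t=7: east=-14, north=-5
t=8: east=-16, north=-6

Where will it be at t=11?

east=-23, north=-8

Step-to-step displacements: (-4,-1), (-4,+4), (+1,-5), (-2,-1), (-4,-1), (-4,+4), (+1,-5), (-2,-1) — a repeating cycle of length 4.
step 9: apply (-4,-1) → east=-20, north=-7
step 10: apply (-4,+4) → east=-24, north=-3
step 11: apply (+1,-5) → east=-23, north=-8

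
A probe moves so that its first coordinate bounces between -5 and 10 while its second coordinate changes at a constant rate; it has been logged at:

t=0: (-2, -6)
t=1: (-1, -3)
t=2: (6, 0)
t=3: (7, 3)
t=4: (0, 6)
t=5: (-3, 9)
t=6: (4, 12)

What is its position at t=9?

The first coordinate reflects between -5 and 10, moving 7 per step.
  step 7: 4 → 9
  step 8: 9 → 2
  step 9: 2 → -5
The second coordinate changes by +3 each step: at step 9 it is 21.

(-5, 21)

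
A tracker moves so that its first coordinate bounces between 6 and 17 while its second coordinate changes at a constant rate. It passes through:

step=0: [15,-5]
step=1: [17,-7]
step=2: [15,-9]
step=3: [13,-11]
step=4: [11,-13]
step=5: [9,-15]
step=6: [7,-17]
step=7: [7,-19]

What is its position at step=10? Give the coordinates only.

The first coordinate travels 2 per step and bounces off the walls at 6 and 17.
  step 8: 7 → 9
  step 9: 9 → 11
  step 10: 11 → 13
The second coordinate changes by -2 each step: at step 10 it is -25.

[13,-25]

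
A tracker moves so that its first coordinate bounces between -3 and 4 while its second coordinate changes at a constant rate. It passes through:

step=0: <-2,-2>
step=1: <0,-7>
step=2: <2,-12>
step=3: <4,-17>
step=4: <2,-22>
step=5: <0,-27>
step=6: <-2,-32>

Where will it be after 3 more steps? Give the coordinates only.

<2,-47>

The first coordinate reflects between -3 and 4, moving 2 per step.
  step 7: -2 → -2
  step 8: -2 → 0
  step 9: 0 → 2
The second coordinate changes by -5 each step: at step 9 it is -47.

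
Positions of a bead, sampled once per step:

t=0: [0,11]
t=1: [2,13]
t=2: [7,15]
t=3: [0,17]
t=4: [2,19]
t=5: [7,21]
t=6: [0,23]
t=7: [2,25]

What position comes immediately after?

[7,27]

First: cycles through 0, 2, 7 every 3 steps. Step 8 lands at position 2 of the cycle → 7.
Second: linear, +2 per step → 27 at step 8.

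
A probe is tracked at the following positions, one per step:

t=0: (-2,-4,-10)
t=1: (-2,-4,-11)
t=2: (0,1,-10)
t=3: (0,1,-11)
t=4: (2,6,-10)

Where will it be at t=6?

Step-to-step displacements: (+0,+0,-1), (+2,+5,+1), (+0,+0,-1), (+2,+5,+1) — a repeating cycle of length 2.
step 5: apply (+0,+0,-1) → (2,6,-11)
step 6: apply (+2,+5,+1) → (4,11,-10)

(4,11,-10)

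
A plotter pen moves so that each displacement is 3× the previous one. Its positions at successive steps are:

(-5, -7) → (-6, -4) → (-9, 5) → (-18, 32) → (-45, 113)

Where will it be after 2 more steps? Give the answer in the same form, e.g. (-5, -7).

Step-to-step displacements: (-1, +3), (-3, +9), (-9, +27), (-27, +81); each is 3× the previous.
step 5: (-45, 113) + (-81, +243) → (-126, 356)
step 6: (-126, 356) + (-243, +729) → (-369, 1085)

(-369, 1085)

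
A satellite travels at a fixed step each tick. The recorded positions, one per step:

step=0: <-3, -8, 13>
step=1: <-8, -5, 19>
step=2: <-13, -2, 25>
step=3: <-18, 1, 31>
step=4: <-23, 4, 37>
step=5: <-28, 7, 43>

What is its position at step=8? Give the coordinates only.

<-43, 16, 61>

The position changes by <-5, +3, +6> every step.
step 6: <-28, 7, 43> + <-5, +3, +6> → <-33, 10, 49>
step 7: <-33, 10, 49> + <-5, +3, +6> → <-38, 13, 55>
step 8: <-38, 13, 55> + <-5, +3, +6> → <-43, 16, 61>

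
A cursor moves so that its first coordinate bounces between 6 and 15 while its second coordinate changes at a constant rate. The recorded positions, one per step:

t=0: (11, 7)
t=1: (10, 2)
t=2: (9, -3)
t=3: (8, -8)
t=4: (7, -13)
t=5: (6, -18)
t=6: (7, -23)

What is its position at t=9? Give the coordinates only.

The first coordinate reflects between 6 and 15, moving 1 per step.
  step 7: 7 → 8
  step 8: 8 → 9
  step 9: 9 → 10
The second coordinate changes by -5 each step: at step 9 it is -38.

(10, -38)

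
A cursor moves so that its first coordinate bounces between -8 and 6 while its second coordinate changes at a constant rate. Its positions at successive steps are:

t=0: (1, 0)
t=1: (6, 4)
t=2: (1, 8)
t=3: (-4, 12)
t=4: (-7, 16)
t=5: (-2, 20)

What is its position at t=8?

The first coordinate travels 5 per step and bounces off the walls at -8 and 6.
  step 6: -2 → 3
  step 7: 3 → 4
  step 8: 4 → -1
The second coordinate changes by +4 each step: at step 8 it is 32.

(-1, 32)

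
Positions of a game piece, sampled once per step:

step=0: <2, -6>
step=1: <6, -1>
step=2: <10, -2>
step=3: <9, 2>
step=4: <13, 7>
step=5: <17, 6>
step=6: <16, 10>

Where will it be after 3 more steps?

<23, 18>

Step-to-step displacements: <+4, +5>, <+4, -1>, <-1, +4>, <+4, +5>, <+4, -1>, <-1, +4> — a repeating cycle of length 3.
step 7: apply <+4, +5> → <20, 15>
step 8: apply <+4, -1> → <24, 14>
step 9: apply <-1, +4> → <23, 18>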